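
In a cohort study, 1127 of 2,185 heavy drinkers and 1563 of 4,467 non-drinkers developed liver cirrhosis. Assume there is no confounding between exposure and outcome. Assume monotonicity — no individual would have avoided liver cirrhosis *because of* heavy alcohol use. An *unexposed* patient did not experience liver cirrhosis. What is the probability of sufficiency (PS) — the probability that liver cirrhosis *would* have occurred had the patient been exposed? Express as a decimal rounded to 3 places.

PS ≈ 0.255

p₁ = P(outcome | exposed) = 1127/2185 = 0.51579
p₀ = P(outcome | unexposed) = 1563/4467 = 0.3499
Under exogeneity and monotonicity, PS = (p₁ − p₀) / (1 − p₀).
PS = (0.51579 − 0.3499) / (1 − 0.3499) = 0.16589 / 0.6501 ≈ 0.2552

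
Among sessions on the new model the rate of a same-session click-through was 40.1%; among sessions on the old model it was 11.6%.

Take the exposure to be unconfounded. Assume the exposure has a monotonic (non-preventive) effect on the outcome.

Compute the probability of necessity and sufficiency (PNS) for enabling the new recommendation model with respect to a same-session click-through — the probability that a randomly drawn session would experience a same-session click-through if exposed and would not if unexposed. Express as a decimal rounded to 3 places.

PNS ≈ 0.285

p₁ = 0.401, p₀ = 0.116.
Under exogeneity and monotonicity, PNS = p₁ − p₀.
PNS = 0.401 − 0.116 = 0.285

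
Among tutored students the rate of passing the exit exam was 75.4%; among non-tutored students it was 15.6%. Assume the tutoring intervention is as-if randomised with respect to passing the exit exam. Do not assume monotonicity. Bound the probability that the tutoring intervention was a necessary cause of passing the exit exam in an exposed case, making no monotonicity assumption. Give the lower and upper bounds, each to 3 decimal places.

p₁ = 0.754, p₀ = 0.156.
Under exogeneity alone the bounds on PN are max{0,(p₁−p₀)/p₁} ≤ PN ≤ min{1,(1−p₀)/p₁}.
  lower = (p₁ − p₀)/p₁ = 0.598 / 0.754 ≈ 0.7931
  upper = min{1, (1 − p₀)/p₁} = 0.844 / 0.754 ≈ 1.1194 → capped at 1

0.793 ≤ PN ≤ 1.000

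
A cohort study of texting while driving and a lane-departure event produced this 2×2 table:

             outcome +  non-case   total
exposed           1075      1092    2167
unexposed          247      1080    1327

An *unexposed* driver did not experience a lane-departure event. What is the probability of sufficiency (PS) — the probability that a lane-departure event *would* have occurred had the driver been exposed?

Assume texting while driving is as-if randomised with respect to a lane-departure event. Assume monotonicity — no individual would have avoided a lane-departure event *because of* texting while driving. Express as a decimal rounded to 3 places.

PS ≈ 0.381

p₁ = P(outcome | exposed) = 1075/2167 = 0.49608
p₀ = P(outcome | unexposed) = 247/1327 = 0.18613
Under exogeneity and monotonicity, PS = (p₁ − p₀)/(1 − p₀).
PS = (0.49608 − 0.18613) / 0.81387 ≈ 0.3808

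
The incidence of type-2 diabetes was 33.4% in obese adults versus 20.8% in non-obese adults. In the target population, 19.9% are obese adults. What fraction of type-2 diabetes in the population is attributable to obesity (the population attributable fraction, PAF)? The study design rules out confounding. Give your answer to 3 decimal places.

PAF ≈ 0.108

p₁ = 0.334, p₀ = 0.208.
Overall risk P(Y=1) = π·p₁ + (1−π)·p₀ = 0.199×0.334 + 0.801×0.208 = 0.23307.
Under exogeneity, PAF = [P(Y=1) − p₀] / P(Y=1).
PAF = (0.23307 − 0.208) / 0.23307 ≈ 0.1076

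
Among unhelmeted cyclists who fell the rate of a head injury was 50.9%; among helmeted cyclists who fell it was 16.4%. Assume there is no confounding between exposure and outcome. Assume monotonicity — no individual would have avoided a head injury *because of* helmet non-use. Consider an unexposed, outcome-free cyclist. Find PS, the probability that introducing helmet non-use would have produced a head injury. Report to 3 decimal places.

p₁ = 0.509, p₀ = 0.164.
Under exogeneity and monotonicity, PS = (p₁ − p₀) / (1 − p₀).
PS = (0.509 − 0.164) / (1 − 0.164) = 0.345 / 0.836 ≈ 0.4127

PS ≈ 0.413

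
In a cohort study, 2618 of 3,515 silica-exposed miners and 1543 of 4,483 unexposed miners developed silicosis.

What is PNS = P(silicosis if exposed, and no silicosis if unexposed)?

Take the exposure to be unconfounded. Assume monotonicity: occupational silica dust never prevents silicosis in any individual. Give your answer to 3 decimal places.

PNS ≈ 0.401

p₁ = P(outcome | exposed) = 2618/3515 = 0.74481
p₀ = P(outcome | unexposed) = 1543/4483 = 0.34419
Under exogeneity and monotonicity, PNS = p₁ − p₀.
PNS = 0.74481 − 0.34419 = 0.40062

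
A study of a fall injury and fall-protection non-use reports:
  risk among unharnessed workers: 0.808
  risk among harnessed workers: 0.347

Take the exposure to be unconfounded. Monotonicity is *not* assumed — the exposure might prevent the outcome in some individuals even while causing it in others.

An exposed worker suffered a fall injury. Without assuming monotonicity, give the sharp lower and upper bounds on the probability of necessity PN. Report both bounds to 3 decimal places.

0.571 ≤ PN ≤ 0.808

Let p₁ = 0.808, p₀ = 0.347.
Under exogeneity alone the bounds on PN are max{0,(p₁−p₀)/p₁} ≤ PN ≤ min{1,(1−p₀)/p₁}.
  lower = (p₁ − p₀)/p₁ = 0.461 / 0.808 ≈ 0.5705
  upper = min{1, (1 − p₀)/p₁} = 0.653 / 0.808 ≈ 0.8082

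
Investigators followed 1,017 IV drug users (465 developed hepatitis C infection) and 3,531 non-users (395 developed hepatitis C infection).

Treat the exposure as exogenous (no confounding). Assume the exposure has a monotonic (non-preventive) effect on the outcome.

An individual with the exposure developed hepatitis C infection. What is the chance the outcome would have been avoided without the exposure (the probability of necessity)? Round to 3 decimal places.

PN ≈ 0.755

p₁ = P(outcome | exposed) = 465/1017 = 0.45723
p₀ = P(outcome | unexposed) = 395/3531 = 0.11187
Under exogeneity and monotonicity, PN = (p₁ − p₀) / p₁.
PN = (0.45723 − 0.11187) / 0.45723 = 0.34536 / 0.45723 ≈ 0.7553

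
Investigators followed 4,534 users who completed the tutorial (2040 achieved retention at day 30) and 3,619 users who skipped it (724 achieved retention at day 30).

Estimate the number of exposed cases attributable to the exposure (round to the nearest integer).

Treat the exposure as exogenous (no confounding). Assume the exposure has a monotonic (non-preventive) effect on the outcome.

about 1133 cases

p₁ = P(outcome | exposed) = 2040/4534 = 0.44993
p₀ = P(outcome | unexposed) = 724/3619 = 0.20006
PN = (p₁ − p₀)/p₁ = (0.44993 − 0.20006) / 0.44993 ≈ 0.55537.
Attributable cases ≈ PN × (exposed cases) = 0.55537 × 2040 ≈ 1132.95.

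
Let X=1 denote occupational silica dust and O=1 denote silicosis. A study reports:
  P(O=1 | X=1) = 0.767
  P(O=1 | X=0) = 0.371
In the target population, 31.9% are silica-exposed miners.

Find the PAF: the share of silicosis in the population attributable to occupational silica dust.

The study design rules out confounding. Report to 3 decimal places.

PAF ≈ 0.254

Let p₁ = 0.767, p₀ = 0.371.
Overall risk P(Y=1) = π·p₁ + (1−π)·p₀ = 0.319×0.767 + 0.681×0.371 = 0.49732.
Under exogeneity, PAF = [P(Y=1) − p₀] / P(Y=1).
PAF = (0.49732 − 0.371) / 0.49732 ≈ 0.2540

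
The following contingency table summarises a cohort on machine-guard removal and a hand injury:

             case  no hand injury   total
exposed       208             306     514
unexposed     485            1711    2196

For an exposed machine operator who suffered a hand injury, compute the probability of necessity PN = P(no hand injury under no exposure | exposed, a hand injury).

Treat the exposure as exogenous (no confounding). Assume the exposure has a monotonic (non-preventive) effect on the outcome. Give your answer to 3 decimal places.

p₁ = P(outcome | exposed) = 208/514 = 0.40467
p₀ = P(outcome | unexposed) = 485/2196 = 0.22086
Under exogeneity and monotonicity, PN = (p₁ − p₀)/p₁.
PN = (0.40467 − 0.22086) / 0.40467 ≈ 0.4542

PN ≈ 0.454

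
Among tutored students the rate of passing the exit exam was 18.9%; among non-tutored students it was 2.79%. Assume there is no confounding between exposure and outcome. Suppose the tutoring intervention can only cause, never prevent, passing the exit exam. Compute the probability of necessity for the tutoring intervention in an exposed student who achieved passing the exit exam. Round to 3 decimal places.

PN ≈ 0.852

p₁ = 0.189, p₀ = 0.0279.
Under exogeneity and monotonicity, PN = (p₁ − p₀) / p₁.
PN = (0.189 − 0.0279) / 0.189 = 0.1611 / 0.189 ≈ 0.8524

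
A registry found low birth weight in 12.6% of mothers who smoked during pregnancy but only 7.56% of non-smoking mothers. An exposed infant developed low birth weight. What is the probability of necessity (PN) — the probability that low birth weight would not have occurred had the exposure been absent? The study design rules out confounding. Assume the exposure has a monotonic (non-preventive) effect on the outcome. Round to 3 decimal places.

PN ≈ 0.400

p₁ = 0.126, p₀ = 0.0756.
Under exogeneity and monotonicity, PN = (p₁ − p₀) / p₁.
PN = (0.126 − 0.0756) / 0.126 = 0.0504 / 0.126 ≈ 0.4000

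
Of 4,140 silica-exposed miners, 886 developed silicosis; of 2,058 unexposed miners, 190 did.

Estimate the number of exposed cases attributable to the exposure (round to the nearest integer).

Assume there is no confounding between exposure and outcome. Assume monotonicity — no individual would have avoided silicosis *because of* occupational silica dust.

p₁ = P(outcome | exposed) = 886/4140 = 0.21401
p₀ = P(outcome | unexposed) = 190/2058 = 0.092323
PN = (p₁ − p₀)/p₁ = (0.21401 − 0.092323) / 0.21401 ≈ 0.56861.
Attributable cases ≈ PN × (exposed cases) = 0.56861 × 886 ≈ 503.78.

about 504 cases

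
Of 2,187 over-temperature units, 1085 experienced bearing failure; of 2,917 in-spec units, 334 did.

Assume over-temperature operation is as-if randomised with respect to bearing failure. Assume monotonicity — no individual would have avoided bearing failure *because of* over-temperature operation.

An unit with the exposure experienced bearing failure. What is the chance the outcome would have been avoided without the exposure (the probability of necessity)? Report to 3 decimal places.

PN ≈ 0.769

p₁ = P(outcome | exposed) = 1085/2187 = 0.49611
p₀ = P(outcome | unexposed) = 334/2917 = 0.1145
Under exogeneity and monotonicity, PN = (p₁ − p₀) / p₁.
PN = (0.49611 − 0.1145) / 0.49611 = 0.38161 / 0.49611 ≈ 0.7692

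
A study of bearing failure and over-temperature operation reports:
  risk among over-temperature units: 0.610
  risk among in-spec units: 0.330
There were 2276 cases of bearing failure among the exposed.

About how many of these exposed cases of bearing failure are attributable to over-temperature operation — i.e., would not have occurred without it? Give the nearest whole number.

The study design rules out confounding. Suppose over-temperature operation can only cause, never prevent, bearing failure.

Let p₁ = 0.61, p₀ = 0.33.
PN = (p₁ − p₀)/p₁ = (0.61 − 0.33) / 0.61 ≈ 0.45902.
Attributable cases ≈ PN × (exposed cases) = 0.45902 × 2276 ≈ 1044.72.

about 1045 cases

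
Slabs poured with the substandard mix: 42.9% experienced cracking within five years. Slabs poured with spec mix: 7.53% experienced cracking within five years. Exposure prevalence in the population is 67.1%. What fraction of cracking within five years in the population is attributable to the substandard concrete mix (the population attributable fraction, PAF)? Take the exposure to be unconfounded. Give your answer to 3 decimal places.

p₁ = 0.429, p₀ = 0.0753.
Overall risk P(Y=1) = π·p₁ + (1−π)·p₀ = 0.671×0.429 + 0.329×0.0753 = 0.31263.
Under exogeneity, PAF = [P(Y=1) − p₀] / P(Y=1).
PAF = (0.31263 − 0.0753) / 0.31263 ≈ 0.7591

PAF ≈ 0.759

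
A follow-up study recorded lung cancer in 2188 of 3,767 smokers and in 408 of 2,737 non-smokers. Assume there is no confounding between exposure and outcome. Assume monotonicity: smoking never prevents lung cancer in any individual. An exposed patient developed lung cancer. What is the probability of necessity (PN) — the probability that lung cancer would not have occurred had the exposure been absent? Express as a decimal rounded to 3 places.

PN ≈ 0.743

p₁ = P(outcome | exposed) = 2188/3767 = 0.58083
p₀ = P(outcome | unexposed) = 408/2737 = 0.14907
Under exogeneity and monotonicity, PN = (p₁ − p₀) / p₁.
PN = (0.58083 − 0.14907) / 0.58083 = 0.43177 / 0.58083 ≈ 0.7434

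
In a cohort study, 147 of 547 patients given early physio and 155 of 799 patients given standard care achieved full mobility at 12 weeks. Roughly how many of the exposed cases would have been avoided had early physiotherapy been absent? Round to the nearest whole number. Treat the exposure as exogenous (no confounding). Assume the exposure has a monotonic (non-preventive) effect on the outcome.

p₁ = P(outcome | exposed) = 147/547 = 0.26874
p₀ = P(outcome | unexposed) = 155/799 = 0.19399
PN = (p₁ − p₀)/p₁ = (0.26874 − 0.19399) / 0.26874 ≈ 0.27814.
Attributable cases ≈ PN × (exposed cases) = 0.27814 × 147 ≈ 40.89.

about 41 cases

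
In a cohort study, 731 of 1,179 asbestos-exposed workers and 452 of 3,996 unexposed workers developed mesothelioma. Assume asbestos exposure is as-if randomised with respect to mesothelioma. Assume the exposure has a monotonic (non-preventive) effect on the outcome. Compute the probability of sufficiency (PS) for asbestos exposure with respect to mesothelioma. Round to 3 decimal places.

p₁ = P(outcome | exposed) = 731/1179 = 0.62002
p₀ = P(outcome | unexposed) = 452/3996 = 0.11311
Under exogeneity and monotonicity, PS = (p₁ − p₀) / (1 − p₀).
PS = (0.62002 − 0.11311) / (1 − 0.11311) = 0.5069 / 0.88689 ≈ 0.5716

PS ≈ 0.572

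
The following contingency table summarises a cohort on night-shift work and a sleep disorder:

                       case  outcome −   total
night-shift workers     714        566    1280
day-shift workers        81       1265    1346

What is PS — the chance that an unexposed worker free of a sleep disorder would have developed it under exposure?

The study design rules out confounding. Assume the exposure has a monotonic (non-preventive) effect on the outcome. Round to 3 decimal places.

PS ≈ 0.529

p₁ = P(outcome | exposed) = 714/1280 = 0.55781
p₀ = P(outcome | unexposed) = 81/1346 = 0.060178
Under exogeneity and monotonicity, PS = (p₁ − p₀)/(1 − p₀).
PS = (0.55781 − 0.060178) / 0.93982 ≈ 0.5295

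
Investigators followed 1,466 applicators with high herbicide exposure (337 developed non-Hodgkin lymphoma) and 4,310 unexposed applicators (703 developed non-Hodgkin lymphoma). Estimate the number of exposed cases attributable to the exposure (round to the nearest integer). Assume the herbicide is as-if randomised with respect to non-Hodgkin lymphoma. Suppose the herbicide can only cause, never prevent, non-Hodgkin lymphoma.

p₁ = P(outcome | exposed) = 337/1466 = 0.22988
p₀ = P(outcome | unexposed) = 703/4310 = 0.16311
PN = (p₁ − p₀)/p₁ = (0.22988 − 0.16311) / 0.22988 ≈ 0.29045.
Attributable cases ≈ PN × (exposed cases) = 0.29045 × 337 ≈ 97.88.

about 98 cases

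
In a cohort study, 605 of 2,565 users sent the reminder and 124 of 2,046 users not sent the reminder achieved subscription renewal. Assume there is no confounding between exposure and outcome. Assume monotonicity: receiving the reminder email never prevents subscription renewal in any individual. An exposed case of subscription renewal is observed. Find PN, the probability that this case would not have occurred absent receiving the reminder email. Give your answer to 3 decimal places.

PN ≈ 0.743

p₁ = P(outcome | exposed) = 605/2565 = 0.23587
p₀ = P(outcome | unexposed) = 124/2046 = 0.060606
Under exogeneity and monotonicity, PN = (p₁ − p₀) / p₁.
PN = (0.23587 − 0.060606) / 0.23587 = 0.17526 / 0.23587 ≈ 0.7431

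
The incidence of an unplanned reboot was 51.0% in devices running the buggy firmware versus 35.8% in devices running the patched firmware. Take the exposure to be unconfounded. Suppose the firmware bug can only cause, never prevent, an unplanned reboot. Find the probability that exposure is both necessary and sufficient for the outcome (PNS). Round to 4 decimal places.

p₁ = 0.51, p₀ = 0.358.
Under exogeneity and monotonicity, PNS = p₁ − p₀.
PNS = 0.51 − 0.358 = 0.152

PNS ≈ 0.1520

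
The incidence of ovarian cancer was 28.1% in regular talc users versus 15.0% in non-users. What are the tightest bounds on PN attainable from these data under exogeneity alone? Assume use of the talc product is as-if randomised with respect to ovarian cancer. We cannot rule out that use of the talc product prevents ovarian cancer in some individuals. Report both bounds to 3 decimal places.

0.466 ≤ PN ≤ 1.000

p₁ = 0.281, p₀ = 0.15.
Under exogeneity alone the bounds on PN are max{0,(p₁−p₀)/p₁} ≤ PN ≤ min{1,(1−p₀)/p₁}.
  lower = (p₁ − p₀)/p₁ = 0.131 / 0.281 ≈ 0.4662
  upper = min{1, (1 − p₀)/p₁} = 0.85 / 0.281 ≈ 3.0249 → capped at 1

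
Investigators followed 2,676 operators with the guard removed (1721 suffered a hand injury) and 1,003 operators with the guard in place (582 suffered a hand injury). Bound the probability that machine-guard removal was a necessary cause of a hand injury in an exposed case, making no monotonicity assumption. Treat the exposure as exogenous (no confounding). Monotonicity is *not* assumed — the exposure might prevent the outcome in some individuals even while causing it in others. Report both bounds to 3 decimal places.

p₁ = P(outcome | exposed) = 1721/2676 = 0.64312
p₀ = P(outcome | unexposed) = 582/1003 = 0.58026
Under exogeneity alone the bounds on PN are max{0,(p₁−p₀)/p₁} ≤ PN ≤ min{1,(1−p₀)/p₁}.
  lower = (p₁ − p₀)/p₁ = 0.062865 / 0.64312 ≈ 0.0977
  upper = min{1, (1 − p₀)/p₁} = 0.41974 / 0.64312 ≈ 0.6527

0.098 ≤ PN ≤ 0.653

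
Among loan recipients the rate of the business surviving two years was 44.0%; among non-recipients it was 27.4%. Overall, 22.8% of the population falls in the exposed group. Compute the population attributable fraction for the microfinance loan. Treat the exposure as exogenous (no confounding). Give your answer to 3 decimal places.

p₁ = 0.44, p₀ = 0.274.
Overall risk P(Y=1) = π·p₁ + (1−π)·p₀ = 0.228×0.44 + 0.772×0.274 = 0.31185.
Under exogeneity, PAF = [P(Y=1) − p₀] / P(Y=1).
PAF = (0.31185 − 0.274) / 0.31185 ≈ 0.1214

PAF ≈ 0.121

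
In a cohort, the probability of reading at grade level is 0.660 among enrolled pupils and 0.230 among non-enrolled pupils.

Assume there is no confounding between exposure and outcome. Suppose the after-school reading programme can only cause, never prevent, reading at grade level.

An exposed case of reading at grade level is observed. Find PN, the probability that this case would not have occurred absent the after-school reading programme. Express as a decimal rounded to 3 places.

Let p₁ = 0.66, p₀ = 0.23.
Under exogeneity and monotonicity, PN = (p₁ − p₀) / p₁.
PN = (0.66 − 0.23) / 0.66 = 0.43 / 0.66 ≈ 0.6515

PN ≈ 0.652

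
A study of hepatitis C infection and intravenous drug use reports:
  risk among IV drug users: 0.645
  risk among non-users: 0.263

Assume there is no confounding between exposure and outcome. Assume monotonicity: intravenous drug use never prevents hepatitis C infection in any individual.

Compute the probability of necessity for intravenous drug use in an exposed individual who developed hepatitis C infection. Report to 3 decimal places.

Let p₁ = 0.645, p₀ = 0.263.
Under exogeneity and monotonicity, PN = (p₁ − p₀) / p₁.
PN = (0.645 − 0.263) / 0.645 = 0.382 / 0.645 ≈ 0.5922

PN ≈ 0.592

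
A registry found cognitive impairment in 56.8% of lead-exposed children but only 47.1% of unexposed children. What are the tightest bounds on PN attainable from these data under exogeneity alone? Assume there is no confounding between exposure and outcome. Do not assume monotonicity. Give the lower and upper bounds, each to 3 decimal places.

p₁ = 0.568, p₀ = 0.471.
Under exogeneity alone the bounds on PN are max{0,(p₁−p₀)/p₁} ≤ PN ≤ min{1,(1−p₀)/p₁}.
  lower = (p₁ − p₀)/p₁ = 0.097 / 0.568 ≈ 0.1708
  upper = min{1, (1 − p₀)/p₁} = 0.529 / 0.568 ≈ 0.9313

0.171 ≤ PN ≤ 0.931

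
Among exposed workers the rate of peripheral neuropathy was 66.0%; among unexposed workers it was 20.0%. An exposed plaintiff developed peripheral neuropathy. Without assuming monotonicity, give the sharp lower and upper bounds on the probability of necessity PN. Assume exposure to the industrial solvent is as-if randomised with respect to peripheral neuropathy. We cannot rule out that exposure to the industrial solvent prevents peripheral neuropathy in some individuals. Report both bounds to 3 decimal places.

p₁ = 0.66, p₀ = 0.2.
Under exogeneity alone the bounds on PN are max{0,(p₁−p₀)/p₁} ≤ PN ≤ min{1,(1−p₀)/p₁}.
  lower = (p₁ − p₀)/p₁ = 0.46 / 0.66 ≈ 0.6970
  upper = min{1, (1 − p₀)/p₁} = 0.8 / 0.66 ≈ 1.2121 → capped at 1

0.697 ≤ PN ≤ 1.000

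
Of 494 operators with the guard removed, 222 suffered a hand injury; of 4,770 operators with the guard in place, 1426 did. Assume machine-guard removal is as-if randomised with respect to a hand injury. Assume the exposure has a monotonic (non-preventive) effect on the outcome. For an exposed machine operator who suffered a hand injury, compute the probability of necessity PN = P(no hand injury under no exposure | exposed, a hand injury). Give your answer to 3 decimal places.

PN ≈ 0.335

p₁ = P(outcome | exposed) = 222/494 = 0.44939
p₀ = P(outcome | unexposed) = 1426/4770 = 0.29895
Under exogeneity and monotonicity, PN = (p₁ − p₀) / p₁.
PN = (0.44939 − 0.29895) / 0.44939 = 0.15044 / 0.44939 ≈ 0.3348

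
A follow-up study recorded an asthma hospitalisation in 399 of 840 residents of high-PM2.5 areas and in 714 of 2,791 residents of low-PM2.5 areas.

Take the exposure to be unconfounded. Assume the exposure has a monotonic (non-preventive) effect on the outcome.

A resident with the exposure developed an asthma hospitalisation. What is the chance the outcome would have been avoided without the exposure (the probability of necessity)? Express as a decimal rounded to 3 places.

p₁ = P(outcome | exposed) = 399/840 = 0.475
p₀ = P(outcome | unexposed) = 714/2791 = 0.25582
Under exogeneity and monotonicity, PN = (p₁ − p₀) / p₁.
PN = (0.475 − 0.25582) / 0.475 = 0.21918 / 0.475 ≈ 0.4614

PN ≈ 0.461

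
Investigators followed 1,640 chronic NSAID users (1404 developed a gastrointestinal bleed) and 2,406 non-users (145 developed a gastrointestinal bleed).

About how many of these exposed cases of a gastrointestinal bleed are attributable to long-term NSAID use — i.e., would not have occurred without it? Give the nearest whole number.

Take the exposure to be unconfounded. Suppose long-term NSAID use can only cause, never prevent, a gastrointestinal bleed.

p₁ = P(outcome | exposed) = 1404/1640 = 0.8561
p₀ = P(outcome | unexposed) = 145/2406 = 0.060266
PN = (p₁ − p₀)/p₁ = (0.8561 − 0.060266) / 0.8561 ≈ 0.92960.
Attributable cases ≈ PN × (exposed cases) = 0.92960 × 1404 ≈ 1305.16.

about 1305 cases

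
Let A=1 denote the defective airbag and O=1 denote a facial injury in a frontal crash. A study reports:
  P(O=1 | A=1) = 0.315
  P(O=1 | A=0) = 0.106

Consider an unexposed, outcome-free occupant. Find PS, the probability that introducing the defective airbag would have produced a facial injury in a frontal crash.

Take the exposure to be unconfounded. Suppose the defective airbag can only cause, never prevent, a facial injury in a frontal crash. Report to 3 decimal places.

PS ≈ 0.234

Let p₁ = 0.315, p₀ = 0.106.
Under exogeneity and monotonicity, PS = (p₁ − p₀) / (1 − p₀).
PS = (0.315 − 0.106) / (1 − 0.106) = 0.209 / 0.894 ≈ 0.2338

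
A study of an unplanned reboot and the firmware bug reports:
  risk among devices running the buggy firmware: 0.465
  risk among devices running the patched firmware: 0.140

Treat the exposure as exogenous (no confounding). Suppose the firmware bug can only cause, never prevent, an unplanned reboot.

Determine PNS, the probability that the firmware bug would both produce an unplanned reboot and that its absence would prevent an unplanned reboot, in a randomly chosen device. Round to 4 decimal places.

PNS ≈ 0.3250

Let p₁ = 0.465, p₀ = 0.14.
Under exogeneity and monotonicity, PNS = p₁ − p₀.
PNS = 0.465 − 0.14 = 0.325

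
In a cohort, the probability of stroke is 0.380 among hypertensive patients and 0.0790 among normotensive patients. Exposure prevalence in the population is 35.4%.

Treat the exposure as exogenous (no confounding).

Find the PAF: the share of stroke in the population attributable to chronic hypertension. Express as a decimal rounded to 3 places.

Let p₁ = 0.38, p₀ = 0.079.
Overall risk P(Y=1) = π·p₁ + (1−π)·p₀ = 0.354×0.38 + 0.646×0.079 = 0.18555.
Under exogeneity, PAF = [P(Y=1) − p₀] / P(Y=1).
PAF = (0.18555 − 0.079) / 0.18555 ≈ 0.5742

PAF ≈ 0.574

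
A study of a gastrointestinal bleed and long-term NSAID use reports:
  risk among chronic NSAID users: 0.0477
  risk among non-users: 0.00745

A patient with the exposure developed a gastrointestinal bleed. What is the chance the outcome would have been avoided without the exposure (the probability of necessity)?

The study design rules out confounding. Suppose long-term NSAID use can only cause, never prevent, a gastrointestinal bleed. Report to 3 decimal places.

PN ≈ 0.844

Let p₁ = 0.0477, p₀ = 0.00745.
Under exogeneity and monotonicity, PN = (p₁ − p₀) / p₁.
PN = (0.0477 − 0.00745) / 0.0477 = 0.04025 / 0.0477 ≈ 0.8438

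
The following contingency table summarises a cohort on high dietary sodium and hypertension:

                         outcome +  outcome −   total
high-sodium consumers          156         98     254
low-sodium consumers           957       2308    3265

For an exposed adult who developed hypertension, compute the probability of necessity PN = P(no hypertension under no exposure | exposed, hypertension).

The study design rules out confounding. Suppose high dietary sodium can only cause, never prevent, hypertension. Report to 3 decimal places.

p₁ = P(outcome | exposed) = 156/254 = 0.61417
p₀ = P(outcome | unexposed) = 957/3265 = 0.29311
Under exogeneity and monotonicity, PN = (p₁ − p₀) / p₁.
PN = (0.61417 − 0.29311) / 0.61417 = 0.32106 / 0.61417 ≈ 0.5228

PN ≈ 0.523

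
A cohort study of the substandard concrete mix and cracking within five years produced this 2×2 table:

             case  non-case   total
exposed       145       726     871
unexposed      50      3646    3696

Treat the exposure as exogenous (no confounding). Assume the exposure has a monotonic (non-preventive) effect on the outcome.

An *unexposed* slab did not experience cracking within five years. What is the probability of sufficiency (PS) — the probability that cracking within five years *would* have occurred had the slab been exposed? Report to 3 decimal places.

p₁ = P(outcome | exposed) = 145/871 = 0.16648
p₀ = P(outcome | unexposed) = 50/3696 = 0.013528
Under exogeneity and monotonicity, PS = (p₁ − p₀) / (1 − p₀).
PS = (0.16648 − 0.013528) / (1 − 0.013528) = 0.15295 / 0.98647 ≈ 0.1550

PS ≈ 0.155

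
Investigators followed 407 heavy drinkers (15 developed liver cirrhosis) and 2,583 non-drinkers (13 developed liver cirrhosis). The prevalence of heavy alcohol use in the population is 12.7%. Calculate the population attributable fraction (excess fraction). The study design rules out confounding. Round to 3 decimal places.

p₁ = P(outcome | exposed) = 15/407 = 0.036855
p₀ = P(outcome | unexposed) = 13/2583 = 0.0050329
Overall risk P(Y=1) = π·p₁ + (1−π)·p₀ = 0.127×0.036855 + 0.873×0.0050329 = 0.0090743.
Under exogeneity, PAF = [P(Y=1) − p₀] / P(Y=1).
PAF = (0.0090743 − 0.0050329) / 0.0090743 ≈ 0.4454

PAF ≈ 0.445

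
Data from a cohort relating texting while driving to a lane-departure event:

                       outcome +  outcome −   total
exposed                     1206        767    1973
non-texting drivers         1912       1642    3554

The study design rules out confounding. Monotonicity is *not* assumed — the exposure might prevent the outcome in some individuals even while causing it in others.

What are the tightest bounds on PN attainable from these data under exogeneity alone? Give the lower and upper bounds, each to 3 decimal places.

p₁ = P(outcome | exposed) = 1206/1973 = 0.61125
p₀ = P(outcome | unexposed) = 1912/3554 = 0.53799
Under exogeneity alone the bounds on PN are max{0,(p₁−p₀)/p₁} ≤ PN ≤ min{1,(1−p₀)/p₁}.
  lower = (p₁ − p₀)/p₁ = 0.073267 / 0.61125 ≈ 0.1199
  upper = min{1, (1 − p₀)/p₁} = 0.46201 / 0.61125 ≈ 0.7558

0.120 ≤ PN ≤ 0.756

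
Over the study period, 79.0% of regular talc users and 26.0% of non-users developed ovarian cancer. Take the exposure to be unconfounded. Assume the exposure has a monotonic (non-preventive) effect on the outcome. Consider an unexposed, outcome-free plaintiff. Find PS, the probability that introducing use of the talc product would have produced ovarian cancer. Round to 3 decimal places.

PS ≈ 0.716

p₁ = 0.79, p₀ = 0.26.
Under exogeneity and monotonicity, PS = (p₁ − p₀) / (1 − p₀).
PS = (0.79 − 0.26) / (1 − 0.26) = 0.53 / 0.74 ≈ 0.7162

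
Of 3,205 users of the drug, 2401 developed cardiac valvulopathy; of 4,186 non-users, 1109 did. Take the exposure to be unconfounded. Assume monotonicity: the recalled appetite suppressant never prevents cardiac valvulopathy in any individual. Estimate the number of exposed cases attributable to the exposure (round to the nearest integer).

about 1552 cases

p₁ = P(outcome | exposed) = 2401/3205 = 0.74914
p₀ = P(outcome | unexposed) = 1109/4186 = 0.26493
PN = (p₁ − p₀)/p₁ = (0.74914 − 0.26493) / 0.74914 ≈ 0.64635.
Attributable cases ≈ PN × (exposed cases) = 0.64635 × 2401 ≈ 1551.90.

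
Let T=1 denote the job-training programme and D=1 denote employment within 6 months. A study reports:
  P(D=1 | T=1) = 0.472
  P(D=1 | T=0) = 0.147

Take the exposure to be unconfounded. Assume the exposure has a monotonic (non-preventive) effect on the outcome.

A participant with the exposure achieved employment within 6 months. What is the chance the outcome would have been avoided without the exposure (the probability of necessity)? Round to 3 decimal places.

PN ≈ 0.689

Let p₁ = 0.472, p₀ = 0.147.
Under exogeneity and monotonicity, PN = (p₁ − p₀) / p₁.
PN = (0.472 − 0.147) / 0.472 = 0.325 / 0.472 ≈ 0.6886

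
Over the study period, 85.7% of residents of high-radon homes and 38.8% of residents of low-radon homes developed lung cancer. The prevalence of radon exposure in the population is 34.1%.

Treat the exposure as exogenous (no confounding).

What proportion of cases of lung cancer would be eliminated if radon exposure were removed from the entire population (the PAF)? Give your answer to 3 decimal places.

PAF ≈ 0.292

p₁ = 0.857, p₀ = 0.388.
Overall risk P(Y=1) = π·p₁ + (1−π)·p₀ = 0.341×0.857 + 0.659×0.388 = 0.54793.
Under exogeneity, PAF = [P(Y=1) − p₀] / P(Y=1).
PAF = (0.54793 − 0.388) / 0.54793 ≈ 0.2919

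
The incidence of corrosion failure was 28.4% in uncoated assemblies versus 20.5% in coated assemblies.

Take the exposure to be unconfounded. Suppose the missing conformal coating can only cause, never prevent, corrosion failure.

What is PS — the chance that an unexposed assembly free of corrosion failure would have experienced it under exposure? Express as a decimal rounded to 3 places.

PS ≈ 0.099

p₁ = 0.284, p₀ = 0.205.
Under exogeneity and monotonicity, PS = (p₁ − p₀) / (1 − p₀).
PS = (0.284 − 0.205) / (1 − 0.205) = 0.079 / 0.795 ≈ 0.0994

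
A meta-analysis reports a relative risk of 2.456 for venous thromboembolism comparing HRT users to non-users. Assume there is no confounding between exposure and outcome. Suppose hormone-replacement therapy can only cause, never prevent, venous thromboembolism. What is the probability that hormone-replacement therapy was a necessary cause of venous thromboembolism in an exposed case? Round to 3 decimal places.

Under exogeneity and monotonicity, PN = (RR − 1) / RR = 1 − 1/RR.
PN = (2.456 − 1) / 2.456 = 1.456 / 2.456 ≈ 0.5928

PN ≈ 0.593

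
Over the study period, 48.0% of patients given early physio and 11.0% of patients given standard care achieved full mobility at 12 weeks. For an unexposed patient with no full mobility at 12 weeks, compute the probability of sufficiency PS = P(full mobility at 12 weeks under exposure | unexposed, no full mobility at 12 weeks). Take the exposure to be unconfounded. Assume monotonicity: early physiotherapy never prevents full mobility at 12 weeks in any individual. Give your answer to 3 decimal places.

PS ≈ 0.416

p₁ = 0.48, p₀ = 0.11.
Under exogeneity and monotonicity, PS = (p₁ − p₀) / (1 − p₀).
PS = (0.48 − 0.11) / (1 − 0.11) = 0.37 / 0.89 ≈ 0.4157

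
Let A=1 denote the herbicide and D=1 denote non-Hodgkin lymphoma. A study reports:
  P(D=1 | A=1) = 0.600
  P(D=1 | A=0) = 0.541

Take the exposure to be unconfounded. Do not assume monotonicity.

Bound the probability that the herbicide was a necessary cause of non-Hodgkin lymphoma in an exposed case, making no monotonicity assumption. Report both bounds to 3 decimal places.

0.098 ≤ PN ≤ 0.765

Let p₁ = 0.6, p₀ = 0.541.
Under exogeneity alone the bounds on PN are max{0,(p₁−p₀)/p₁} ≤ PN ≤ min{1,(1−p₀)/p₁}.
  lower = (p₁ − p₀)/p₁ = 0.059 / 0.6 ≈ 0.0983
  upper = min{1, (1 − p₀)/p₁} = 0.459 / 0.6 ≈ 0.7650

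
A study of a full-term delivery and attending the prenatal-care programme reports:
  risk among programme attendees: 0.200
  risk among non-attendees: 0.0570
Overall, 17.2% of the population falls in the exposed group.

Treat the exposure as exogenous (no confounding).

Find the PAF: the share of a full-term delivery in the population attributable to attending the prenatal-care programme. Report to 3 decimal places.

PAF ≈ 0.301

Let p₁ = 0.2, p₀ = 0.057.
Overall risk P(Y=1) = π·p₁ + (1−π)·p₀ = 0.172×0.2 + 0.828×0.057 = 0.081596.
Under exogeneity, PAF = [P(Y=1) − p₀] / P(Y=1).
PAF = (0.081596 − 0.057) / 0.081596 ≈ 0.3014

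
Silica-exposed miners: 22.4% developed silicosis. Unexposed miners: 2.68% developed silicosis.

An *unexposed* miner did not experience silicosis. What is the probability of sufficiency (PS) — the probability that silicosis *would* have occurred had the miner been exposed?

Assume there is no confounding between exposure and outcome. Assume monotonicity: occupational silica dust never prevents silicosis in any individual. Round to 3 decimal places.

PS ≈ 0.203

p₁ = 0.224, p₀ = 0.0268.
Under exogeneity and monotonicity, PS = (p₁ − p₀) / (1 − p₀).
PS = (0.224 − 0.0268) / (1 − 0.0268) = 0.1972 / 0.9732 ≈ 0.2026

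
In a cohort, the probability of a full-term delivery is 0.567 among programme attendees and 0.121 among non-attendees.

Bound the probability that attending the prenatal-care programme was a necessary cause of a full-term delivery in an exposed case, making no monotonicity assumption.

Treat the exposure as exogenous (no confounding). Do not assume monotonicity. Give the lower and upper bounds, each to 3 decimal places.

0.787 ≤ PN ≤ 1.000

Let p₁ = 0.567, p₀ = 0.121.
Under exogeneity alone the bounds on PN are max{0,(p₁−p₀)/p₁} ≤ PN ≤ min{1,(1−p₀)/p₁}.
  lower = (p₁ − p₀)/p₁ = 0.446 / 0.567 ≈ 0.7866
  upper = min{1, (1 − p₀)/p₁} = 0.879 / 0.567 ≈ 1.5503 → capped at 1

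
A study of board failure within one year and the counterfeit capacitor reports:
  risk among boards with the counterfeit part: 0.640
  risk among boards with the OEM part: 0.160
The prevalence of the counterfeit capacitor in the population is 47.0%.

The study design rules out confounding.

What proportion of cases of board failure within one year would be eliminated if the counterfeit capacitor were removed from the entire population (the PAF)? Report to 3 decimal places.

PAF ≈ 0.585

Let p₁ = 0.64, p₀ = 0.16.
Overall risk P(Y=1) = π·p₁ + (1−π)·p₀ = 0.47×0.64 + 0.53×0.16 = 0.3856.
Under exogeneity, PAF = [P(Y=1) − p₀] / P(Y=1).
PAF = (0.3856 − 0.16) / 0.3856 ≈ 0.5851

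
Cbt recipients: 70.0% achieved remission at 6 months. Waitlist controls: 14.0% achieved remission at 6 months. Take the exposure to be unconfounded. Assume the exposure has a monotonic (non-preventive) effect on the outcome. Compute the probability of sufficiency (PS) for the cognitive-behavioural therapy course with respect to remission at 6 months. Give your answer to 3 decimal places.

p₁ = 0.7, p₀ = 0.14.
Under exogeneity and monotonicity, PS = (p₁ − p₀) / (1 − p₀).
PS = (0.7 − 0.14) / (1 − 0.14) = 0.56 / 0.86 ≈ 0.6512

PS ≈ 0.651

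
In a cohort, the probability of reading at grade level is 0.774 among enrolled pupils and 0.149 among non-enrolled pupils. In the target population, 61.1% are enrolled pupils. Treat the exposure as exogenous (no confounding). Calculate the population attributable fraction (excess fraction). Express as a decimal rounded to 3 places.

PAF ≈ 0.719

Let p₁ = 0.774, p₀ = 0.149.
Overall risk P(Y=1) = π·p₁ + (1−π)·p₀ = 0.611×0.774 + 0.389×0.149 = 0.53087.
Under exogeneity, PAF = [P(Y=1) − p₀] / P(Y=1).
PAF = (0.53087 − 0.149) / 0.53087 ≈ 0.7193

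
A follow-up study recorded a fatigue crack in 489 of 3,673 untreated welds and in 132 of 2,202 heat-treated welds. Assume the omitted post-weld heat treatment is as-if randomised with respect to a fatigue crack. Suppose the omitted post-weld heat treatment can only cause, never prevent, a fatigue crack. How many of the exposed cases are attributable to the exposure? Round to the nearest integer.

p₁ = P(outcome | exposed) = 489/3673 = 0.13313
p₀ = P(outcome | unexposed) = 132/2202 = 0.059946
PN = (p₁ − p₀)/p₁ = (0.13313 − 0.059946) / 0.13313 ≈ 0.54973.
Attributable cases ≈ PN × (exposed cases) = 0.54973 × 489 ≈ 268.82.

about 269 cases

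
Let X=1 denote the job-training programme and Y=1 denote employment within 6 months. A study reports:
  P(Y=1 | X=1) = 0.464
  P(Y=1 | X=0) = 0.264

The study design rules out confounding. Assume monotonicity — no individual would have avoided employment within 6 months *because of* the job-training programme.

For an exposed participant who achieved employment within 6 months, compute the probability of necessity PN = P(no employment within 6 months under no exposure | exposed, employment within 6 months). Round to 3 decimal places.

Let p₁ = 0.464, p₀ = 0.264.
Under exogeneity and monotonicity, PN = (p₁ − p₀) / p₁.
PN = (0.464 − 0.264) / 0.464 = 0.2 / 0.464 ≈ 0.4310

PN ≈ 0.431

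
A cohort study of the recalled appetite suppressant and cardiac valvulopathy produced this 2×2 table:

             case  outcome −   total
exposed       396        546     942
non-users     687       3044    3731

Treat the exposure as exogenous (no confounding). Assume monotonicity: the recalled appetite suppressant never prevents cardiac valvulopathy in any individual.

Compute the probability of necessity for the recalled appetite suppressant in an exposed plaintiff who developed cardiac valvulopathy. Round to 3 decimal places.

PN ≈ 0.562

p₁ = P(outcome | exposed) = 396/942 = 0.42038
p₀ = P(outcome | unexposed) = 687/3731 = 0.18413
Under exogeneity and monotonicity, PN = (p₁ − p₀)/p₁.
PN = (0.42038 − 0.18413) / 0.42038 ≈ 0.5620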